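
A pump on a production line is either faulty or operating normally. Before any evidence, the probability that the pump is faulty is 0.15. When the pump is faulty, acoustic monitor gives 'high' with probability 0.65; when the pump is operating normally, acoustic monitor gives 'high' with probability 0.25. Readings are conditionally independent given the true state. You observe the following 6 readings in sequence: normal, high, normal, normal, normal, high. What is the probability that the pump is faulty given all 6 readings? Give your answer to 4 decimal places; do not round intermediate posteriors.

After 'normal': P(faulty) = 0.35·0.1500 / (0.35·0.1500 + 0.75·0.8500) ≈ 0.0761
After 'high': P(faulty) = 0.65·0.0761 / (0.65·0.0761 + 0.25·0.9239) ≈ 0.1764
After 'normal': P(faulty) = 0.35·0.1764 / (0.35·0.1764 + 0.75·0.8236) ≈ 0.0908
After 'normal': P(faulty) = 0.35·0.0908 / (0.35·0.0908 + 0.75·0.9092) ≈ 0.0446
After 'normal': P(faulty) = 0.35·0.0446 / (0.35·0.0446 + 0.75·0.9554) ≈ 0.0213
After 'high': P(faulty) = 0.65·0.0213 / (0.65·0.0213 + 0.25·0.9787) ≈ 0.0535

0.0535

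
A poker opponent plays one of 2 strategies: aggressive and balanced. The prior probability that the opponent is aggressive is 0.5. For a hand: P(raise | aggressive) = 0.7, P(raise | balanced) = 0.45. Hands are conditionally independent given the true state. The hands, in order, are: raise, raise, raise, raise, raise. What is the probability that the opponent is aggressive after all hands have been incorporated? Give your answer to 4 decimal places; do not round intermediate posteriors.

After 'raise': P(aggressive) = 0.7·0.5000 / (0.7·0.5000 + 0.45·0.5000) ≈ 0.6087
After 'raise': P(aggressive) = 0.7·0.6087 / (0.7·0.6087 + 0.45·0.3913) ≈ 0.7076
After 'raise': P(aggressive) = 0.7·0.7076 / (0.7·0.7076 + 0.45·0.2924) ≈ 0.7901
After 'raise': P(aggressive) = 0.7·0.7901 / (0.7·0.7901 + 0.45·0.2099) ≈ 0.8541
After 'raise': P(aggressive) = 0.7·0.8541 / (0.7·0.8541 + 0.45·0.1459) ≈ 0.9011

0.9011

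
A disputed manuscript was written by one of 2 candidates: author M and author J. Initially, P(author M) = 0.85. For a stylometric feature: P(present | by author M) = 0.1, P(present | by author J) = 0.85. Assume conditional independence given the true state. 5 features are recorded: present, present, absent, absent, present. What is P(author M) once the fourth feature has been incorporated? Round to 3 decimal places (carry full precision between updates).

0.738

After 'present': P(author M) = 0.1·0.8500 / (0.1·0.8500 + 0.85·0.1500) ≈ 0.4000
After 'present': P(author M) = 0.1·0.4000 / (0.1·0.4000 + 0.85·0.6000) ≈ 0.0727
After 'absent': P(author M) = 0.9·0.0727 / (0.9·0.0727 + 0.15·0.9273) ≈ 0.3200
After 'absent': P(author M) = 0.9·0.3200 / (0.9·0.3200 + 0.15·0.6800) ≈ 0.7385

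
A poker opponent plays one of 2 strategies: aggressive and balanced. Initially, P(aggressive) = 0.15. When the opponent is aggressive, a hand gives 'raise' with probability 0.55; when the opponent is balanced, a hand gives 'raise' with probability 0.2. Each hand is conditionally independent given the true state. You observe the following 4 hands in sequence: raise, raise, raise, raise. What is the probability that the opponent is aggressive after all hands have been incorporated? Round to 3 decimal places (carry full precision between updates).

0.910

After 'raise': P(aggressive) = 0.55·0.1500 / (0.55·0.1500 + 0.2·0.8500) ≈ 0.3267
After 'raise': P(aggressive) = 0.55·0.3267 / (0.55·0.3267 + 0.2·0.6733) ≈ 0.5717
After 'raise': P(aggressive) = 0.55·0.5717 / (0.55·0.5717 + 0.2·0.4283) ≈ 0.7859
After 'raise': P(aggressive) = 0.55·0.7859 / (0.55·0.7859 + 0.2·0.2141) ≈ 0.9098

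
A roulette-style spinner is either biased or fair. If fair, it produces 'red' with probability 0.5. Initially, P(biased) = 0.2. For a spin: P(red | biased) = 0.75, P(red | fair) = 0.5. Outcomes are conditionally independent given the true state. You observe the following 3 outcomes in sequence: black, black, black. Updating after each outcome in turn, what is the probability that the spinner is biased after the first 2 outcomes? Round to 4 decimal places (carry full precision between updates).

0.0588

After 'black': P(biased) = 0.25·0.2000 / (0.25·0.2000 + 0.5·0.8000) ≈ 0.1111
After 'black': P(biased) = 0.25·0.1111 / (0.25·0.1111 + 0.5·0.8889) ≈ 0.0588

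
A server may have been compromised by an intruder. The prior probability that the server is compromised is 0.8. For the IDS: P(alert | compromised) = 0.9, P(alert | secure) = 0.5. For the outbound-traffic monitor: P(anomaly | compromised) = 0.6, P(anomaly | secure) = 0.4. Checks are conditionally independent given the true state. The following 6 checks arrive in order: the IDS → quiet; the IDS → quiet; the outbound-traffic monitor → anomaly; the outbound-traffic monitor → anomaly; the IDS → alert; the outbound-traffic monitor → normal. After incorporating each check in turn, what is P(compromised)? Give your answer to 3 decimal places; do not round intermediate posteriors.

After the IDS='quiet': P(compromised) = 0.1·0.8000 / (0.1·0.8000 + 0.5·0.2000) ≈ 0.4444
After the IDS='quiet': P(compromised) = 0.1·0.4444 / (0.1·0.4444 + 0.5·0.5556) ≈ 0.1379
After the outbound-traffic monitor='anomaly': P(compromised) = 0.6·0.1379 / (0.6·0.1379 + 0.4·0.8621) ≈ 0.1935
After the outbound-traffic monitor='anomaly': P(compromised) = 0.6·0.1935 / (0.6·0.1935 + 0.4·0.8065) ≈ 0.2647
After the IDS='alert': P(compromised) = 0.9·0.2647 / (0.9·0.2647 + 0.5·0.7353) ≈ 0.3932
After the outbound-traffic monitor='normal': P(compromised) = 0.4·0.3932 / (0.4·0.3932 + 0.6·0.6068) ≈ 0.3017

0.302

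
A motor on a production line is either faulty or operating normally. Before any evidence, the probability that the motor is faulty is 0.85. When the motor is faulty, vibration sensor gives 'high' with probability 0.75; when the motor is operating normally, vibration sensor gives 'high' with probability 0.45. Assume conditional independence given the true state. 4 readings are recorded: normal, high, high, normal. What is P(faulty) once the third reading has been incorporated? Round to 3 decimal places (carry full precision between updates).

Each posterior becomes the prior for the next update.
After 'normal': P(faulty) = 0.25·0.8500 / (0.25·0.8500 + 0.55·0.1500) ≈ 0.7203
After 'high': P(faulty) = 0.75·0.7203 / (0.75·0.7203 + 0.45·0.2797) ≈ 0.8111
After 'high': P(faulty) = 0.75·0.8111 / (0.75·0.8111 + 0.45·0.1889) ≈ 0.8774

0.877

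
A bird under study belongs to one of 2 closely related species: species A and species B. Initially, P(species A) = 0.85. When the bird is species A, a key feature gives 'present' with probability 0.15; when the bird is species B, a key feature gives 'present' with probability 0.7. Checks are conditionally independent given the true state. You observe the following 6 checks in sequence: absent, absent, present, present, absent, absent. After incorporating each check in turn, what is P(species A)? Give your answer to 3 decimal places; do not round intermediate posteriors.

0.944

Each posterior becomes the prior for the next update.
After 'absent': P(species A) = 0.85·0.8500 / (0.85·0.8500 + 0.3·0.1500) ≈ 0.9414
After 'absent': P(species A) = 0.85·0.9414 / (0.85·0.9414 + 0.3·0.0586) ≈ 0.9785
After 'present': P(species A) = 0.15·0.9785 / (0.15·0.9785 + 0.7·0.0215) ≈ 0.9070
After 'present': P(species A) = 0.15·0.9070 / (0.15·0.9070 + 0.7·0.0930) ≈ 0.6763
After 'absent': P(species A) = 0.85·0.6763 / (0.85·0.6763 + 0.3·0.3237) ≈ 0.8555
After 'absent': P(species A) = 0.85·0.8555 / (0.85·0.8555 + 0.3·0.1445) ≈ 0.9437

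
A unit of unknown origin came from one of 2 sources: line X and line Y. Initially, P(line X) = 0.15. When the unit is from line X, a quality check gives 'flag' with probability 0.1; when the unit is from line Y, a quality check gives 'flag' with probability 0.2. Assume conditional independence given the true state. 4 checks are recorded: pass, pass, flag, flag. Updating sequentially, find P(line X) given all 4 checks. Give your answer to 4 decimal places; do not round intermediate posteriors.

After 'pass': P(line X) = 0.9·0.1500 / (0.9·0.1500 + 0.8·0.8500) ≈ 0.1656
After 'pass': P(line X) = 0.9·0.1656 / (0.9·0.1656 + 0.8·0.8344) ≈ 0.1826
After 'flag': P(line X) = 0.1·0.1826 / (0.1·0.1826 + 0.2·0.8174) ≈ 0.1005
After 'flag': P(line X) = 0.1·0.1005 / (0.1·0.1005 + 0.2·0.8995) ≈ 0.0529

0.0529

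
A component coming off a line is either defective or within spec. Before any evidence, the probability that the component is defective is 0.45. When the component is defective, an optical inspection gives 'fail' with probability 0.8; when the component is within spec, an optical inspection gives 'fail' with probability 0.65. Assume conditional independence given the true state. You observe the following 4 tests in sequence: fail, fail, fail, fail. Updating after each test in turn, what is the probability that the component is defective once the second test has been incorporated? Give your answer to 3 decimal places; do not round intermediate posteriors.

Each posterior becomes the prior for the next update.
After 'fail': P(defective) = 0.8·0.4500 / (0.8·0.4500 + 0.65·0.5500) ≈ 0.5017
After 'fail': P(defective) = 0.8·0.5017 / (0.8·0.5017 + 0.65·0.4983) ≈ 0.5534

0.553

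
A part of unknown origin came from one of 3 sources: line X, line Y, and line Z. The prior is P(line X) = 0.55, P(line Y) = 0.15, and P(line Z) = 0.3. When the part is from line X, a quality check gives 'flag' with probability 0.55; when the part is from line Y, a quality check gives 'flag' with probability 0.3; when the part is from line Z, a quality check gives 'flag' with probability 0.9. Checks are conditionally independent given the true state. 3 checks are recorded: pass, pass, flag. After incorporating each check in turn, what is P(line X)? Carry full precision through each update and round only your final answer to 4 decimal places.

0.7122

After 'pass': normaliser = 0.45·0.5500 + 0.7·0.1500 + 0.1·0.3000; P(line X) ≈ 0.6471, P(line Y) ≈ 0.2745, P(line Z) ≈ 0.0784
After 'pass': normaliser = 0.45·0.6471 + 0.7·0.2745 + 0.1·0.0784; P(line X) ≈ 0.5928, P(line Y) ≈ 0.3912, P(line Z) ≈ 0.0160
After 'flag': normaliser = 0.55·0.5928 + 0.3·0.3912 + 0.9·0.0160; P(line X) ≈ 0.7122, P(line Y) ≈ 0.2564, P(line Z) ≈ 0.0314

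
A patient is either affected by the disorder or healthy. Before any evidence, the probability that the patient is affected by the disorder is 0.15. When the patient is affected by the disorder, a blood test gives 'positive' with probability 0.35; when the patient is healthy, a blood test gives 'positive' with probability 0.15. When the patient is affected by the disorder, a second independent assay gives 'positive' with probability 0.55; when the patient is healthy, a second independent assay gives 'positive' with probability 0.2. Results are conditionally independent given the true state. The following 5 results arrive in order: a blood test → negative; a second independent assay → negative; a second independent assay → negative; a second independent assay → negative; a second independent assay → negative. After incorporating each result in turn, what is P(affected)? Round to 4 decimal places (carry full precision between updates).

0.0133

After a blood test='negative': P(affected) = 0.65·0.1500 / (0.65·0.1500 + 0.85·0.8500) ≈ 0.1189
After a second independent assay='negative': P(affected) = 0.45·0.1189 / (0.45·0.1189 + 0.8·0.8811) ≈ 0.0706
After a second independent assay='negative': P(affected) = 0.45·0.0706 / (0.45·0.0706 + 0.8·0.9294) ≈ 0.0409
After a second independent assay='negative': P(affected) = 0.45·0.0409 / (0.45·0.0409 + 0.8·0.9591) ≈ 0.0235
After a second independent assay='negative': P(affected) = 0.45·0.0235 / (0.45·0.0235 + 0.8·0.9765) ≈ 0.0133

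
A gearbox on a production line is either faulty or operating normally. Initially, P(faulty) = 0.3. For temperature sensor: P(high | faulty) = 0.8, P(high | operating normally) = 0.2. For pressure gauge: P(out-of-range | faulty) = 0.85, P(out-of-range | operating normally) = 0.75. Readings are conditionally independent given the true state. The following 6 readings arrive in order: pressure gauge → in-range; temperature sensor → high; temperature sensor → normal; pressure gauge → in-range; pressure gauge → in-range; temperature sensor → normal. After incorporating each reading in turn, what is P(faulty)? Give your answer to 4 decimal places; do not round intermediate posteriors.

After pressure gauge='in-range': P(faulty) = 0.15·0.3000 / (0.15·0.3000 + 0.25·0.7000) ≈ 0.2045
After temperature sensor='high': P(faulty) = 0.8·0.2045 / (0.8·0.2045 + 0.2·0.7955) ≈ 0.5070
After temperature sensor='normal': P(faulty) = 0.2·0.5070 / (0.2·0.5070 + 0.8·0.4930) ≈ 0.2045
After pressure gauge='in-range': P(faulty) = 0.15·0.2045 / (0.15·0.2045 + 0.25·0.7955) ≈ 0.1337
After pressure gauge='in-range': P(faulty) = 0.15·0.1337 / (0.15·0.1337 + 0.25·0.8663) ≈ 0.0847
After temperature sensor='normal': P(faulty) = 0.2·0.0847 / (0.2·0.0847 + 0.8·0.9153) ≈ 0.0226

0.0226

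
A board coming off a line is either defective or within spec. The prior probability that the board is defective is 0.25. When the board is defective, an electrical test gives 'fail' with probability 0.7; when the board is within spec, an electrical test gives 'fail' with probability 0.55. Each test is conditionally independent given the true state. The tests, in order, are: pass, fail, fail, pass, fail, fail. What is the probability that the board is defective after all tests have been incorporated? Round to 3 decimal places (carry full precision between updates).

Apply Bayes' rule sequentially, carrying P(defective) forward.
After 'pass': P(defective) = 0.3·0.2500 / (0.3·0.2500 + 0.45·0.7500) ≈ 0.1818
After 'fail': P(defective) = 0.7·0.1818 / (0.7·0.1818 + 0.55·0.8182) ≈ 0.2205
After 'fail': P(defective) = 0.7·0.2205 / (0.7·0.2205 + 0.55·0.7795) ≈ 0.2647
After 'pass': P(defective) = 0.3·0.2647 / (0.3·0.2647 + 0.45·0.7353) ≈ 0.1935
After 'fail': P(defective) = 0.7·0.1935 / (0.7·0.1935 + 0.55·0.8065) ≈ 0.2340
After 'fail': P(defective) = 0.7·0.2340 / (0.7·0.2340 + 0.55·0.7660) ≈ 0.2799

0.280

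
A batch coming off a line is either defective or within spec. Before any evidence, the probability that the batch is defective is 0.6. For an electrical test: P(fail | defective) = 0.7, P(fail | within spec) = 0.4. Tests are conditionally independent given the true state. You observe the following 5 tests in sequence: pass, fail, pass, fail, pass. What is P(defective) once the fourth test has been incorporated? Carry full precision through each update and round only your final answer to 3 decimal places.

0.535

After 'pass': P(defective) = 0.3·0.6000 / (0.3·0.6000 + 0.6·0.4000) ≈ 0.4286
After 'fail': P(defective) = 0.7·0.4286 / (0.7·0.4286 + 0.4·0.5714) ≈ 0.5676
After 'pass': P(defective) = 0.3·0.5676 / (0.3·0.5676 + 0.6·0.4324) ≈ 0.3962
After 'fail': P(defective) = 0.7·0.3962 / (0.7·0.3962 + 0.4·0.6038) ≈ 0.5345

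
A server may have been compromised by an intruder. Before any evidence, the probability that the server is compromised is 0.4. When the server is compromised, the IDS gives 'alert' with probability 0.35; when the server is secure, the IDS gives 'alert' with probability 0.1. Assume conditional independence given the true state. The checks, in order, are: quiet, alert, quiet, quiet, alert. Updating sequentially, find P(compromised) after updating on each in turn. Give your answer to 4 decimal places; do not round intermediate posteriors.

Each posterior becomes the prior for the next update.
After 'quiet': P(compromised) = 0.65·0.4000 / (0.65·0.4000 + 0.9·0.6000) ≈ 0.3250
After 'alert': P(compromised) = 0.35·0.3250 / (0.35·0.3250 + 0.1·0.6750) ≈ 0.6276
After 'quiet': P(compromised) = 0.65·0.6276 / (0.65·0.6276 + 0.9·0.3724) ≈ 0.5490
After 'quiet': P(compromised) = 0.65·0.5490 / (0.65·0.5490 + 0.9·0.4510) ≈ 0.4678
After 'alert': P(compromised) = 0.35·0.4678 / (0.35·0.4678 + 0.1·0.5322) ≈ 0.7547

0.7547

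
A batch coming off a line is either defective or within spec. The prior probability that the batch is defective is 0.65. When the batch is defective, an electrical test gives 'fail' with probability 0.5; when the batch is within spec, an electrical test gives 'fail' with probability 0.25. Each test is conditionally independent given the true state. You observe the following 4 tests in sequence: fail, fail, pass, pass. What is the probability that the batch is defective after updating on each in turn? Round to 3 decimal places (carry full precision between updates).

After 'fail': P(defective) = 0.5·0.6500 / (0.5·0.6500 + 0.25·0.3500) ≈ 0.7879
After 'fail': P(defective) = 0.5·0.7879 / (0.5·0.7879 + 0.25·0.2121) ≈ 0.8814
After 'pass': P(defective) = 0.5·0.8814 / (0.5·0.8814 + 0.75·0.1186) ≈ 0.8320
After 'pass': P(defective) = 0.5·0.8320 / (0.5·0.8320 + 0.75·0.1680) ≈ 0.7675

0.768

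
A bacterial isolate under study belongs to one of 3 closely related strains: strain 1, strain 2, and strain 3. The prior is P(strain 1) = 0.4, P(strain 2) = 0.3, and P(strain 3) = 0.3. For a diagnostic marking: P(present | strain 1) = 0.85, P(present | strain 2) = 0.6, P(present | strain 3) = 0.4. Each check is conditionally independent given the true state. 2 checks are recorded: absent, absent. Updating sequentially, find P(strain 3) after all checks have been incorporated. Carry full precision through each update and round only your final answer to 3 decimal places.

0.655

Each posterior becomes the prior for the next update.
After 'absent': normaliser = 0.15·0.4000 + 0.4·0.3000 + 0.6·0.3000; P(strain 1) ≈ 0.1667, P(strain 2) ≈ 0.3333, P(strain 3) ≈ 0.5000
After 'absent': normaliser = 0.15·0.1667 + 0.4·0.3333 + 0.6·0.5000; P(strain 1) ≈ 0.0545, P(strain 2) ≈ 0.2909, P(strain 3) ≈ 0.6545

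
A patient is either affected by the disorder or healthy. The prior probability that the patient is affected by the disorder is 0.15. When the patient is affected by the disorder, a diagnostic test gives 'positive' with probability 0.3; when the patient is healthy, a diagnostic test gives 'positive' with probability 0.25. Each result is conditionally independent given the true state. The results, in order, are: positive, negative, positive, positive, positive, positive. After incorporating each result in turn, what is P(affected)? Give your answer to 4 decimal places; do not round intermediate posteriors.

0.2907

After 'positive': P(affected) = 0.3·0.1500 / (0.3·0.1500 + 0.25·0.8500) ≈ 0.1748
After 'negative': P(affected) = 0.7·0.1748 / (0.7·0.1748 + 0.75·0.8252) ≈ 0.1650
After 'positive': P(affected) = 0.3·0.1650 / (0.3·0.1650 + 0.25·0.8350) ≈ 0.1917
After 'positive': P(affected) = 0.3·0.1917 / (0.3·0.1917 + 0.25·0.8083) ≈ 0.2216
After 'positive': P(affected) = 0.3·0.2216 / (0.3·0.2216 + 0.25·0.7784) ≈ 0.2546
After 'positive': P(affected) = 0.3·0.2546 / (0.3·0.2546 + 0.25·0.7454) ≈ 0.2907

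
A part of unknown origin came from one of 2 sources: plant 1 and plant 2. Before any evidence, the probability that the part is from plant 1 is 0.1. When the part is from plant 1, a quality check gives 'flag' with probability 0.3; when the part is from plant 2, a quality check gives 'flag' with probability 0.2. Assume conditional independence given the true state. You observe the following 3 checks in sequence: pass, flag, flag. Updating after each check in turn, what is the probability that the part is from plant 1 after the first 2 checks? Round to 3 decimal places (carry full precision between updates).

0.127

Each posterior becomes the prior for the next update.
After 'pass': P(plant 1) = 0.7·0.1000 / (0.7·0.1000 + 0.8·0.9000) ≈ 0.0886
After 'flag': P(plant 1) = 0.3·0.0886 / (0.3·0.0886 + 0.2·0.9114) ≈ 0.1273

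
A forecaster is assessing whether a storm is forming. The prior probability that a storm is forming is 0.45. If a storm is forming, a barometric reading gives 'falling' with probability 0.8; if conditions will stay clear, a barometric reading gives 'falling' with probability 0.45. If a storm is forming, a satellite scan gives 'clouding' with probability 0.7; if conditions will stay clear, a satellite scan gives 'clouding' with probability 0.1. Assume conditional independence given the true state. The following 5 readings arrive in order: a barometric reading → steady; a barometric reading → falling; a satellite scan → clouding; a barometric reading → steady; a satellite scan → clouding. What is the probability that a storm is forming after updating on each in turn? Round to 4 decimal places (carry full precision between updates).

Each posterior becomes the prior for the next update.
After a barometric reading='steady': P(storm) = 0.2·0.4500 / (0.2·0.4500 + 0.55·0.5500) ≈ 0.2293
After a barometric reading='falling': P(storm) = 0.8·0.2293 / (0.8·0.2293 + 0.45·0.7707) ≈ 0.3459
After a satellite scan='clouding': P(storm) = 0.7·0.3459 / (0.7·0.3459 + 0.1·0.6541) ≈ 0.7873
After a barometric reading='steady': P(storm) = 0.2·0.7873 / (0.2·0.7873 + 0.55·0.2127) ≈ 0.5738
After a satellite scan='clouding': P(storm) = 0.7·0.5738 / (0.7·0.5738 + 0.1·0.4262) ≈ 0.9041

0.9041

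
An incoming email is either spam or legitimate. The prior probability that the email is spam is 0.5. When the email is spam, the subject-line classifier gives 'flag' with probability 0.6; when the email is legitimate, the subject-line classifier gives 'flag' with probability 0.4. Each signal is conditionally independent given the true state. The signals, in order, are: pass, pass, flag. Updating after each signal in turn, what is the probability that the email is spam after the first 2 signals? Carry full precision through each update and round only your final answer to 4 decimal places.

0.3077

After 'pass': P(spam) = 0.4·0.5000 / (0.4·0.5000 + 0.6·0.5000) ≈ 0.4000
After 'pass': P(spam) = 0.4·0.4000 / (0.4·0.4000 + 0.6·0.6000) ≈ 0.3077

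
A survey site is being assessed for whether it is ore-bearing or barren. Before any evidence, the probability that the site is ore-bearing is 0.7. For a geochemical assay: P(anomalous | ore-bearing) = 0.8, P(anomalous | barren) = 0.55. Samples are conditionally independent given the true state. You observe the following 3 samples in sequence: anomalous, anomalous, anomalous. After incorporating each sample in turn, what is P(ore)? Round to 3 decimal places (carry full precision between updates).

Each posterior becomes the prior for the next update.
After 'anomalous': P(ore) = 0.8·0.7000 / (0.8·0.7000 + 0.55·0.3000) ≈ 0.7724
After 'anomalous': P(ore) = 0.8·0.7724 / (0.8·0.7724 + 0.55·0.2276) ≈ 0.8316
After 'anomalous': P(ore) = 0.8·0.8316 / (0.8·0.8316 + 0.55·0.1684) ≈ 0.8778

0.878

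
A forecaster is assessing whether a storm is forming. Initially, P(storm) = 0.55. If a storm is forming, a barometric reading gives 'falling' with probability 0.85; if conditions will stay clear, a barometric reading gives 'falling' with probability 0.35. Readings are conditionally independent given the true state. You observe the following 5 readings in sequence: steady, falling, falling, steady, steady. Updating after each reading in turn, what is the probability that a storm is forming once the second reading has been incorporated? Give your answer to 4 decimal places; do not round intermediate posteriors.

After 'steady': P(storm) = 0.15·0.5500 / (0.15·0.5500 + 0.65·0.4500) ≈ 0.2200
After 'falling': P(storm) = 0.85·0.2200 / (0.85·0.2200 + 0.35·0.7800) ≈ 0.4065

0.4065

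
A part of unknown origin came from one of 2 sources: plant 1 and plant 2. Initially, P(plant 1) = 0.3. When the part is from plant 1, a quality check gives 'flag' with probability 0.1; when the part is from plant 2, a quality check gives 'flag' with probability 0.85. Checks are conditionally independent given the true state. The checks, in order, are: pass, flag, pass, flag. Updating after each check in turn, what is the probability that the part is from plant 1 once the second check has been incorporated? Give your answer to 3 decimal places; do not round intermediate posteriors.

After 'pass': P(plant 1) = 0.9·0.3000 / (0.9·0.3000 + 0.15·0.7000) ≈ 0.7200
After 'flag': P(plant 1) = 0.1·0.7200 / (0.1·0.7200 + 0.85·0.2800) ≈ 0.2323

0.232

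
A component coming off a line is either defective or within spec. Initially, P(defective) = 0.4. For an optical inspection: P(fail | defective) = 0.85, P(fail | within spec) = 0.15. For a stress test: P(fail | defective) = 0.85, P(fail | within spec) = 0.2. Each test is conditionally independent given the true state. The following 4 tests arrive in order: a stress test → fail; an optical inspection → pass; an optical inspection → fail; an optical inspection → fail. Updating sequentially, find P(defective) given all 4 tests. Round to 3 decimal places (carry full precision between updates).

0.941

After a stress test='fail': P(defective) = 0.85·0.4000 / (0.85·0.4000 + 0.2·0.6000) ≈ 0.7391
After an optical inspection='pass': P(defective) = 0.15·0.7391 / (0.15·0.7391 + 0.85·0.2609) ≈ 0.3333
After an optical inspection='fail': P(defective) = 0.85·0.3333 / (0.85·0.3333 + 0.15·0.6667) ≈ 0.7391
After an optical inspection='fail': P(defective) = 0.85·0.7391 / (0.85·0.7391 + 0.15·0.2609) ≈ 0.9414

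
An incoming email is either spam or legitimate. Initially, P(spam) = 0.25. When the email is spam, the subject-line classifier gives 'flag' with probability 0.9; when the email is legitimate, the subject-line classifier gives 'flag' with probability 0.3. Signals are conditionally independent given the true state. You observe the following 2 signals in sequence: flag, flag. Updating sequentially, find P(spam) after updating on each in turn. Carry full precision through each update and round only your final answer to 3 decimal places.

0.750

After 'flag': P(spam) = 0.9·0.2500 / (0.9·0.2500 + 0.3·0.7500) ≈ 0.5000
After 'flag': P(spam) = 0.9·0.5000 / (0.9·0.5000 + 0.3·0.5000) ≈ 0.7500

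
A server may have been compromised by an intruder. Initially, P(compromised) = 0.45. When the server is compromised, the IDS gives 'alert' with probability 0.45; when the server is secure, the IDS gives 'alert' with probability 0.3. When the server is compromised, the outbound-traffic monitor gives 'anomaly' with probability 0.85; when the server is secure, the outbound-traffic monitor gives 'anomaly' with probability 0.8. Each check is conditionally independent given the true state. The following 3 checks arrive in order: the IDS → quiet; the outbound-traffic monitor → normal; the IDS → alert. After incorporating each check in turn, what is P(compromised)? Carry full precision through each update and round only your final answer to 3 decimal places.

0.420

After the IDS='quiet': P(compromised) = 0.55·0.4500 / (0.55·0.4500 + 0.7·0.5500) ≈ 0.3913
After the outbound-traffic monitor='normal': P(compromised) = 0.15·0.3913 / (0.15·0.3913 + 0.2·0.6087) ≈ 0.3253
After the IDS='alert': P(compromised) = 0.45·0.3253 / (0.45·0.3253 + 0.3·0.6747) ≈ 0.4197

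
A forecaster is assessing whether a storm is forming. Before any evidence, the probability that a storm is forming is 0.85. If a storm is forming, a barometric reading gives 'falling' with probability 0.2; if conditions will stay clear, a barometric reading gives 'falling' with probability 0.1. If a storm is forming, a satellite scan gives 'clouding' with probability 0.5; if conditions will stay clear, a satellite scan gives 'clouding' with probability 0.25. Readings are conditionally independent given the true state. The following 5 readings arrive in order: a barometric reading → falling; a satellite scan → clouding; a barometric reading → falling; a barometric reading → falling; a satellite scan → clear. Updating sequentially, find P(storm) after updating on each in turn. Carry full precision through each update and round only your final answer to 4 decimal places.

After a barometric reading='falling': P(storm) = 0.2·0.8500 / (0.2·0.8500 + 0.1·0.1500) ≈ 0.9189
After a satellite scan='clouding': P(storm) = 0.5·0.9189 / (0.5·0.9189 + 0.25·0.0811) ≈ 0.9577
After a barometric reading='falling': P(storm) = 0.2·0.9577 / (0.2·0.9577 + 0.1·0.0423) ≈ 0.9784
After a barometric reading='falling': P(storm) = 0.2·0.9784 / (0.2·0.9784 + 0.1·0.0216) ≈ 0.9891
After a satellite scan='clear': P(storm) = 0.5·0.9891 / (0.5·0.9891 + 0.75·0.0109) ≈ 0.9837

0.9837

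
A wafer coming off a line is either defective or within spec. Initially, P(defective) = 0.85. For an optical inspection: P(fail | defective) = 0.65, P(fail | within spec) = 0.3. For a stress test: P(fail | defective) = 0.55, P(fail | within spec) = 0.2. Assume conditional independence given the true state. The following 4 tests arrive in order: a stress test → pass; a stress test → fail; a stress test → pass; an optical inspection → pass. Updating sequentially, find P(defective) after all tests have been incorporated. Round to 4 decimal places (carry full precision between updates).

0.7114

Apply Bayes' rule sequentially, carrying P(defective) forward.
After a stress test='pass': P(defective) = 0.45·0.8500 / (0.45·0.8500 + 0.8·0.1500) ≈ 0.7612
After a stress test='fail': P(defective) = 0.55·0.7612 / (0.55·0.7612 + 0.2·0.2388) ≈ 0.8976
After a stress test='pass': P(defective) = 0.45·0.8976 / (0.45·0.8976 + 0.8·0.1024) ≈ 0.8314
After an optical inspection='pass': P(defective) = 0.35·0.8314 / (0.35·0.8314 + 0.7·0.1686) ≈ 0.7114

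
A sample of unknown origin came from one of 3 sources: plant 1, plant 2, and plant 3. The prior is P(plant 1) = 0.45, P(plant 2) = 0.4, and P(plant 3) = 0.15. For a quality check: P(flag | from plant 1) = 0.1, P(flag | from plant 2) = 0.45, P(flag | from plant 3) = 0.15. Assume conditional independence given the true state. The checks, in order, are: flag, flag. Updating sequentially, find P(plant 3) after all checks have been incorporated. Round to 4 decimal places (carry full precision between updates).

After 'flag': normaliser = 0.1·0.4500 + 0.45·0.4000 + 0.15·0.1500; P(plant 1) ≈ 0.1818, P(plant 2) ≈ 0.7273, P(plant 3) ≈ 0.0909
After 'flag': normaliser = 0.1·0.1818 + 0.45·0.7273 + 0.15·0.0909; P(plant 1) ≈ 0.0506, P(plant 2) ≈ 0.9114, P(plant 3) ≈ 0.0380

0.0380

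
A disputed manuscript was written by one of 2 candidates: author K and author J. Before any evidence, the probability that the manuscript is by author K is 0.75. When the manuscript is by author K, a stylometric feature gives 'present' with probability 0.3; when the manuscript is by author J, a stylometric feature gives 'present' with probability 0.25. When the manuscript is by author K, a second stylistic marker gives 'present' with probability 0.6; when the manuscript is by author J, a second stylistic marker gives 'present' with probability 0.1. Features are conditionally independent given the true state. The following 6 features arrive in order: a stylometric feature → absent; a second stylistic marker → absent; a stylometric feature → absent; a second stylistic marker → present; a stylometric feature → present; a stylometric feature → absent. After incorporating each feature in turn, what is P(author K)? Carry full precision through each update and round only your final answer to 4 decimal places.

After a stylometric feature='absent': P(author K) = 0.7·0.7500 / (0.7·0.7500 + 0.75·0.2500) ≈ 0.7368
After a second stylistic marker='absent': P(author K) = 0.4·0.7368 / (0.4·0.7368 + 0.9·0.2632) ≈ 0.5545
After a stylometric feature='absent': P(author K) = 0.7·0.5545 / (0.7·0.5545 + 0.75·0.4455) ≈ 0.5374
After a second stylistic marker='present': P(author K) = 0.6·0.5374 / (0.6·0.5374 + 0.1·0.4626) ≈ 0.8745
After a stylometric feature='present': P(author K) = 0.3·0.8745 / (0.3·0.8745 + 0.25·0.1255) ≈ 0.8932
After a stylometric feature='absent': P(author K) = 0.7·0.8932 / (0.7·0.8932 + 0.75·0.1068) ≈ 0.8864

0.8864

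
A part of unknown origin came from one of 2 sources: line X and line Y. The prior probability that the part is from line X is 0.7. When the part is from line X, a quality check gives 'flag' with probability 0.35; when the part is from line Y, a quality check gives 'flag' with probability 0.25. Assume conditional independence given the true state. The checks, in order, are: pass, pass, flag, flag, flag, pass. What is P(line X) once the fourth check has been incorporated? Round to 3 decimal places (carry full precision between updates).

0.775

After 'pass': P(line X) = 0.65·0.7000 / (0.65·0.7000 + 0.75·0.3000) ≈ 0.6691
After 'pass': P(line X) = 0.65·0.6691 / (0.65·0.6691 + 0.75·0.3309) ≈ 0.6367
After 'flag': P(line X) = 0.35·0.6367 / (0.35·0.6367 + 0.25·0.3633) ≈ 0.7104
After 'flag': P(line X) = 0.35·0.7104 / (0.35·0.7104 + 0.25·0.2896) ≈ 0.7745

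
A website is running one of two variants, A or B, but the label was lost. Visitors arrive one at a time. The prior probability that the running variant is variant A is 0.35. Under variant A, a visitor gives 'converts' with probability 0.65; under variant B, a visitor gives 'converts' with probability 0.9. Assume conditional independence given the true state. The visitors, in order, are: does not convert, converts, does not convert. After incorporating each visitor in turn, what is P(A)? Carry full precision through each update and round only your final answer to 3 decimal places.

0.827

After 'does not convert': P(A) = 0.35·0.3500 / (0.35·0.3500 + 0.1·0.6500) ≈ 0.6533
After 'converts': P(A) = 0.65·0.6533 / (0.65·0.6533 + 0.9·0.3467) ≈ 0.5765
After 'does not convert': P(A) = 0.35·0.5765 / (0.35·0.5765 + 0.1·0.4235) ≈ 0.8265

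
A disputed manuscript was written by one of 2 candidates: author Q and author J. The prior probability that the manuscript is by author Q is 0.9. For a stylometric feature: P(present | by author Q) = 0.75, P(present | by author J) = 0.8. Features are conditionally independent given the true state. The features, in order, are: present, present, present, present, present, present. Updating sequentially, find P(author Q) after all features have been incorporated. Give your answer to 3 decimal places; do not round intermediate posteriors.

0.859

After 'present': P(author Q) = 0.75·0.9000 / (0.75·0.9000 + 0.8·0.1000) ≈ 0.8940
After 'present': P(author Q) = 0.75·0.8940 / (0.75·0.8940 + 0.8·0.1060) ≈ 0.8878
After 'present': P(author Q) = 0.75·0.8878 / (0.75·0.8878 + 0.8·0.1122) ≈ 0.8812
After 'present': P(author Q) = 0.75·0.8812 / (0.75·0.8812 + 0.8·0.1188) ≈ 0.8742
After 'present': P(author Q) = 0.75·0.8742 / (0.75·0.8742 + 0.8·0.1258) ≈ 0.8670
After 'present': P(author Q) = 0.75·0.8670 / (0.75·0.8670 + 0.8·0.1330) ≈ 0.8594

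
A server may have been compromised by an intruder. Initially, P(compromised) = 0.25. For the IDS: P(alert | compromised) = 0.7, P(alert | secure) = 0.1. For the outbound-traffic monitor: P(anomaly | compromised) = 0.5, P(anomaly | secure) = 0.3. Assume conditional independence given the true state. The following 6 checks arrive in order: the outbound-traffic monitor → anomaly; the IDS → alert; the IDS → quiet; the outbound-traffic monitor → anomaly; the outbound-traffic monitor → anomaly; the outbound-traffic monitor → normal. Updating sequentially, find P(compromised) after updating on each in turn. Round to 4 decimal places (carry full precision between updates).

After the outbound-traffic monitor='anomaly': P(compromised) = 0.5·0.2500 / (0.5·0.2500 + 0.3·0.7500) ≈ 0.3571
After the IDS='alert': P(compromised) = 0.7·0.3571 / (0.7·0.3571 + 0.1·0.6429) ≈ 0.7955
After the IDS='quiet': P(compromised) = 0.3·0.7955 / (0.3·0.7955 + 0.9·0.2045) ≈ 0.5645
After the outbound-traffic monitor='anomaly': P(compromised) = 0.5·0.5645 / (0.5·0.5645 + 0.3·0.4355) ≈ 0.6836
After the outbound-traffic monitor='anomaly': P(compromised) = 0.5·0.6836 / (0.5·0.6836 + 0.3·0.3164) ≈ 0.7826
After the outbound-traffic monitor='normal': P(compromised) = 0.5·0.7826 / (0.5·0.7826 + 0.7·0.2174) ≈ 0.7200

0.7200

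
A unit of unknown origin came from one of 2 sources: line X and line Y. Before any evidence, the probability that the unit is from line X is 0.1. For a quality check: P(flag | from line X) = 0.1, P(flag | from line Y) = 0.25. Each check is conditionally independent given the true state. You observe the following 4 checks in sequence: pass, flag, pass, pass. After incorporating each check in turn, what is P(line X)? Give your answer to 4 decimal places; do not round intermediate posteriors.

Apply Bayes' rule sequentially, carrying P(line X) forward.
After 'pass': P(line X) = 0.9·0.1000 / (0.9·0.1000 + 0.75·0.9000) ≈ 0.1176
After 'flag': P(line X) = 0.1·0.1176 / (0.1·0.1176 + 0.25·0.8824) ≈ 0.0506
After 'pass': P(line X) = 0.9·0.0506 / (0.9·0.0506 + 0.75·0.9494) ≈ 0.0602
After 'pass': P(line X) = 0.9·0.0602 / (0.9·0.0602 + 0.75·0.9398) ≈ 0.0713

0.0713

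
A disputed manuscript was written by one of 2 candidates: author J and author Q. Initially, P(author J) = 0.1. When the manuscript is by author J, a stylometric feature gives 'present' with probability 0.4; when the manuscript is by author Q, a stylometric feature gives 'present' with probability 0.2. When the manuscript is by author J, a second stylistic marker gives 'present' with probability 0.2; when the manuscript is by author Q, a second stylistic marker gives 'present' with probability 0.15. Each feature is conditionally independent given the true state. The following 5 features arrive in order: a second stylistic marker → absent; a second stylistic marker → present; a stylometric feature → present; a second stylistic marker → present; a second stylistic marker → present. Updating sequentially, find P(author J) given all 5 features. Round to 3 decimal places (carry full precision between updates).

After a second stylistic marker='absent': P(author J) = 0.8·0.1000 / (0.8·0.1000 + 0.85·0.9000) ≈ 0.0947
After a second stylistic marker='present': P(author J) = 0.2·0.0947 / (0.2·0.0947 + 0.15·0.9053) ≈ 0.1224
After a stylometric feature='present': P(author J) = 0.4·0.1224 / (0.4·0.1224 + 0.2·0.8776) ≈ 0.2181
After a second stylistic marker='present': P(author J) = 0.2·0.2181 / (0.2·0.2181 + 0.15·0.7819) ≈ 0.2710
After a second stylistic marker='present': P(author J) = 0.2·0.2710 / (0.2·0.2710 + 0.15·0.7290) ≈ 0.3314

0.331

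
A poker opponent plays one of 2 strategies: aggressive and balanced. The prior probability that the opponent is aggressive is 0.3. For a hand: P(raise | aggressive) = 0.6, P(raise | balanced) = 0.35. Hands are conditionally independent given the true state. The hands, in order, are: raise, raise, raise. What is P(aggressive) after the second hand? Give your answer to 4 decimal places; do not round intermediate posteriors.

0.5574

After 'raise': P(aggressive) = 0.6·0.3000 / (0.6·0.3000 + 0.35·0.7000) ≈ 0.4235
After 'raise': P(aggressive) = 0.6·0.4235 / (0.6·0.4235 + 0.35·0.5765) ≈ 0.5574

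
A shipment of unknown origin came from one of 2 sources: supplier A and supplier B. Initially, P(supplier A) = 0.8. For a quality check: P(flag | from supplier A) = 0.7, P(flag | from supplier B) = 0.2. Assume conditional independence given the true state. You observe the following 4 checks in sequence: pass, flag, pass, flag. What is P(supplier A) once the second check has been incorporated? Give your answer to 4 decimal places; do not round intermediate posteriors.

0.8400

Apply Bayes' rule sequentially, carrying P(supplier A) forward.
After 'pass': P(supplier A) = 0.3·0.8000 / (0.3·0.8000 + 0.8·0.2000) ≈ 0.6000
After 'flag': P(supplier A) = 0.7·0.6000 / (0.7·0.6000 + 0.2·0.4000) ≈ 0.8400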